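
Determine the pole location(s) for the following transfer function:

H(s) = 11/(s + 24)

Pole is where denominator = 0: s + 24 = 0, so s = -24.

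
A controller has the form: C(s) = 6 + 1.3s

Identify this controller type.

This is a Proportional-Derivative (PD) controller.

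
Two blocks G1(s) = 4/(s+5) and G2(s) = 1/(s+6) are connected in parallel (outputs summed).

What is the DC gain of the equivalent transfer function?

Parallel: G_eq = G1 + G2. DC gain = G1(0) + G2(0) = 4/5 + 1/6 = 0.8 + 0.1667 = 0.9667.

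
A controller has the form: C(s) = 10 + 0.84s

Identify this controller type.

This is a Proportional-Derivative (PD) controller.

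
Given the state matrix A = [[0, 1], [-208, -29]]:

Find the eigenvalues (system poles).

det(A - λI) = λ² - (-29)λ + 208 = (λ - (-16))(λ - (-13)). Eigenvalues: -16, -13.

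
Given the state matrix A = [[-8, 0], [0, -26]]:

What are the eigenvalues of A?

For diagonal matrix, eigenvalues are diagonal entries: λ₁ = -8, λ₂ = -26.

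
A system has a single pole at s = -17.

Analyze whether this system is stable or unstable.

Pole at s = -17 is in the left half-plane. Stable.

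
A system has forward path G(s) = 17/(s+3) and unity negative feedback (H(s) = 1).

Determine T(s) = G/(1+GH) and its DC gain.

T(s) = G/(1+GH) = [17/(s+3)] / [1 + 17/(s+3)] = 17/(s+3+17) = 17/(s+20). DC gain = 17/20 = 0.85.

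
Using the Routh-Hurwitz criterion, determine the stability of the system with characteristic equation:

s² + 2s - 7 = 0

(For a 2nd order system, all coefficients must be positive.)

Coefficients: 1, 2, -7. c=-7 not positive, so system is unstable.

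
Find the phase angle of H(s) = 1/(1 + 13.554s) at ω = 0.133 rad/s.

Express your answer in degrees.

Phase = -arctan(ωτ) = -arctan(0.133 × 13.554) = -61.0°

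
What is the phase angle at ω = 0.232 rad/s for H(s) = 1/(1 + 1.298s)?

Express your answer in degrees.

Phase = -arctan(ωτ) = -arctan(0.232 × 1.298) = -16.8°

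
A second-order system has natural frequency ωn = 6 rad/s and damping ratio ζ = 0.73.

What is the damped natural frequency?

ωd = ωn√(1 - ζ²) = 6√(1 - 0.73²) = 4.1 rad/s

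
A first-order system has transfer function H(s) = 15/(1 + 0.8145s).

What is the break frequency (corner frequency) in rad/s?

Corner frequency = 1/τ = 1/0.8145 = 1.228 rad/s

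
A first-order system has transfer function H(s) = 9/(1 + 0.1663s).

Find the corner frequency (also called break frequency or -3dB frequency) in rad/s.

Corner frequency = 1/τ = 1/0.1663 = 6.013 rad/s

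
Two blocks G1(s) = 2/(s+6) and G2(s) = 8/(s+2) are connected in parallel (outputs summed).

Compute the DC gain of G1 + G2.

Parallel: G_eq = G1 + G2. DC gain = G1(0) + G2(0) = 2/6 + 8/2 = 0.3333 + 4 = 4.3333.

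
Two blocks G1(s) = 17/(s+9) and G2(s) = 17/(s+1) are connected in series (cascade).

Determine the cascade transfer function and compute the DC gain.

Series: multiply transfer functions. G_eq = 17/(s+9) × 17/(s+1) = 289/((s+9)(s+1)). DC gain = 289/(9×1) = 32.1111.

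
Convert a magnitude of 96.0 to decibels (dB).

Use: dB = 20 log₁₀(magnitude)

dB = 20 log₁₀(96.0) = 39.6 dB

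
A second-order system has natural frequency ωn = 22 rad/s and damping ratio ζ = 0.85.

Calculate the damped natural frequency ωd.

ωd = ωn√(1 - ζ²) = 22√(1 - 0.85²) = 11.59 rad/s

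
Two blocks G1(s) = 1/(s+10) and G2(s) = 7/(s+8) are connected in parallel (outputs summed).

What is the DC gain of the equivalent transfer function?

Parallel: G_eq = G1 + G2. DC gain = G1(0) + G2(0) = 1/10 + 7/8 = 0.1 + 0.875 = 0.975.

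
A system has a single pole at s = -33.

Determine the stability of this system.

Pole at s = -33 is in the left half-plane. Stable.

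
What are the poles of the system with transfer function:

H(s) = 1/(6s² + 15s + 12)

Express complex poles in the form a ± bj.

Discriminant = 15² - 4×6×12 = 225 - 288 = -63 < 0, so the poles are a complex conjugate pair s = (-15 ± j√63)/(2×6). Real part = -15/(2×6) = -15/12 = -1.25; imaginary part = ±√63/(2×6) ≈ 0.6614. Poles: s = -1.25 ± 0.6614j.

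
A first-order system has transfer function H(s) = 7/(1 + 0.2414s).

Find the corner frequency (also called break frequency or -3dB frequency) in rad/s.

Corner frequency = 1/τ = 1/0.2414 = 4.143 rad/s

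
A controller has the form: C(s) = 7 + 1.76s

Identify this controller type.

This is a Proportional-Derivative (PD) controller.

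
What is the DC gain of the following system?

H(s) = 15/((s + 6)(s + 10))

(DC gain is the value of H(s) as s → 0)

DC gain = H(0) = 15/(6 × 10) = 15/60 = 0.25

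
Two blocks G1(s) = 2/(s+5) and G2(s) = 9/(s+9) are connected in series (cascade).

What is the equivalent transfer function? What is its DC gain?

Series: multiply transfer functions. G_eq = 2/(s+5) × 9/(s+9) = 18/((s+5)(s+9)). DC gain = 18/(5×9) = 0.4.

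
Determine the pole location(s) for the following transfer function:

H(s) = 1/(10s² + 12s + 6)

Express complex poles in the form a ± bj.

Discriminant = 12² - 4×10×6 = 144 - 240 = -96 < 0, so the poles are a complex conjugate pair s = (-12 ± j√96)/(2×10). Real part = -12/(2×10) = -12/20 = -0.6; imaginary part = ±√96/(2×10) ≈ 0.4899. Poles: s = -0.6 ± 0.4899j.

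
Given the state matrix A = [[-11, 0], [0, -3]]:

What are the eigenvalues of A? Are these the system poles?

For diagonal matrix, eigenvalues are diagonal entries: λ₁ = -11, λ₂ = -3. Eigenvalues of A = system poles.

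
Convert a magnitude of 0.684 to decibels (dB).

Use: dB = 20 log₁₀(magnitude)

dB = 20 log₁₀(0.684) = -3.3 dB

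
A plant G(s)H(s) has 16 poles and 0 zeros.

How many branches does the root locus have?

Root locus has n branches where n = number of poles = 16.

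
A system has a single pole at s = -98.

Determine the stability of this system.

Pole at s = -98 is in the left half-plane. Stable.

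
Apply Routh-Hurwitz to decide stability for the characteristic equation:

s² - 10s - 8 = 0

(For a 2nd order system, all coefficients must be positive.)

Coefficients: 1, -10, -8. b=-10, c=-8 not positive, so system is unstable.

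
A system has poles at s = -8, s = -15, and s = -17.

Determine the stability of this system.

All poles are in the left half-plane. System is stable.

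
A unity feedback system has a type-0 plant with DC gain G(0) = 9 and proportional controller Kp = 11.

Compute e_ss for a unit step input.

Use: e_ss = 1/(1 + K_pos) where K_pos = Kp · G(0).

K_pos = Kp · G(0) = 11 × 9 = 99. e_ss = 1/(1 + 99) = 0.01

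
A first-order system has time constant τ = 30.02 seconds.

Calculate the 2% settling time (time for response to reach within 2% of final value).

For first-order system, 2% settling time ≈ 4τ = 4 × 30.02 = 120.08 s.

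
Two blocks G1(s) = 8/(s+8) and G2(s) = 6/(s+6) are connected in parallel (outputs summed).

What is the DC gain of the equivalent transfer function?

Parallel: G_eq = G1 + G2. DC gain = G1(0) + G2(0) = 8/8 + 6/6 = 1 + 1 = 2.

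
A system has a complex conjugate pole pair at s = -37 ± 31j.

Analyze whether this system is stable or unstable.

Real part of poles is -37 (< 0, left half-plane). Stable.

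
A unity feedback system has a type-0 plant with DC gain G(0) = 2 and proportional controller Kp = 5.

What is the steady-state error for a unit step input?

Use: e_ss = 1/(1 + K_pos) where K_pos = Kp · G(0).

K_pos = Kp · G(0) = 5 × 2 = 10. e_ss = 1/(1 + 10) = 0.0909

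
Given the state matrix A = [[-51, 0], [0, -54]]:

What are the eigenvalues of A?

For diagonal matrix, eigenvalues are diagonal entries: λ₁ = -51, λ₂ = -54.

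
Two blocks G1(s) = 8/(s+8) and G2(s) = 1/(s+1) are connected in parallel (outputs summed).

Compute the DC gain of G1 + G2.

Parallel: G_eq = G1 + G2. DC gain = G1(0) + G2(0) = 8/8 + 1/1 = 1 + 1 = 2.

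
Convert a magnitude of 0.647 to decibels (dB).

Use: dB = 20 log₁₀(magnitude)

dB = 20 log₁₀(0.647) = -3.8 dB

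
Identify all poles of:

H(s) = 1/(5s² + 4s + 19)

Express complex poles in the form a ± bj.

Discriminant = 4² - 4×5×19 = 16 - 380 = -364 < 0, so the poles are a complex conjugate pair s = (-4 ± j√364)/(2×5). Real part = -4/(2×5) = -4/10 = -0.4; imaginary part = ±√364/(2×5) ≈ 1.9079. Poles: s = -0.4 ± 1.9079j.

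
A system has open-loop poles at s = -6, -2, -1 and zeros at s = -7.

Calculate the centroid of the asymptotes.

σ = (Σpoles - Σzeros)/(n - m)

σ = (Σpoles - Σzeros)/(n - m) = (-9 - (-7))/(3 - 1) = -2/2 = -1.0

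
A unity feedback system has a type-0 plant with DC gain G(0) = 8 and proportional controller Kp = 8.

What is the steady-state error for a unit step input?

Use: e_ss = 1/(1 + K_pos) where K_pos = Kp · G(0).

K_pos = Kp · G(0) = 8 × 8 = 64. e_ss = 1/(1 + 64) = 0.0154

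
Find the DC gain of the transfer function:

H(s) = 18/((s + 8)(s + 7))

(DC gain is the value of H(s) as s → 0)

DC gain = H(0) = 18/(8 × 7) = 18/56 = 0.3214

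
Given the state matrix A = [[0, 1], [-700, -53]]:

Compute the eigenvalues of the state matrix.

det(A - λI) = λ² - (-53)λ + 700 = (λ - (-28))(λ - (-25)). Eigenvalues: -28, -25.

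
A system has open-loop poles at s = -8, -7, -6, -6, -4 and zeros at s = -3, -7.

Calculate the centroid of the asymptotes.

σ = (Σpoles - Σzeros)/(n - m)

σ = (Σpoles - Σzeros)/(n - m) = (-31 - (-10))/(5 - 2) = -21/3 = -7.0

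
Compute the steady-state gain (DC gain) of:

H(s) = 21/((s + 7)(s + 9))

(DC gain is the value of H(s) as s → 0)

DC gain = H(0) = 21/(7 × 9) = 21/63 = 0.3333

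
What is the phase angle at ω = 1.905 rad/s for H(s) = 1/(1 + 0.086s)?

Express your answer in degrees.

Phase = -arctan(ωτ) = -arctan(1.905 × 0.086) = -9.3°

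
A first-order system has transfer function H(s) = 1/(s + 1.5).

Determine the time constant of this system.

For H(s) = 1/(s + 1/τ), the pole is at -1/τ = -1.5, so τ = 1/1.5 = 0.6667 s.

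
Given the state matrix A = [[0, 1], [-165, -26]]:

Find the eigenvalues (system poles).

det(A - λI) = λ² - (-26)λ + 165 = (λ - (-15))(λ - (-11)). Eigenvalues: -15, -11.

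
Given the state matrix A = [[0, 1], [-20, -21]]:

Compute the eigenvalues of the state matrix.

det(A - λI) = λ² - (-21)λ + 20 = (λ - (-1))(λ - (-20)). Eigenvalues: -1, -20.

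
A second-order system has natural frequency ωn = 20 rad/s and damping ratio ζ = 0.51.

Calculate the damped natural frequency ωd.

ωd = ωn√(1 - ζ²) = 20√(1 - 0.51²) = 17.2 rad/s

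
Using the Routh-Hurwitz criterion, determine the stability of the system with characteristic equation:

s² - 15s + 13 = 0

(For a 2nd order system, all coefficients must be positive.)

Coefficients: 1, -15, 13. b=-15 not positive, so system is unstable.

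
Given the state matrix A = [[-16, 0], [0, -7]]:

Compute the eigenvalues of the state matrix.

For diagonal matrix, eigenvalues are diagonal entries: λ₁ = -16, λ₂ = -7.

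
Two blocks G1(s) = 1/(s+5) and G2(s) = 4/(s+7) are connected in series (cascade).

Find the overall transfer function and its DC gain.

Series: multiply transfer functions. G_eq = 1/(s+5) × 4/(s+7) = 4/((s+5)(s+7)). DC gain = 4/(5×7) = 0.1143.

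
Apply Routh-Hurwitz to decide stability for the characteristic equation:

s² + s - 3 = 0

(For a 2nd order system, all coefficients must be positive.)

Coefficients: 1, 1, -3. c=-3 not positive, so system is unstable.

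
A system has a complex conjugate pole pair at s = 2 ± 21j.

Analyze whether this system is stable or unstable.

Real part of poles is 2 (> 0, right half-plane). Unstable.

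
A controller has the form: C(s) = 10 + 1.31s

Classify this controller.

This is a Proportional-Derivative (PD) controller.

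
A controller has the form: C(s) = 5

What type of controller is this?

This is a Proportional (P) controller.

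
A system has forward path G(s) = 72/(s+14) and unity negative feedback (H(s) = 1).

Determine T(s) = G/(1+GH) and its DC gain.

T(s) = G/(1+GH) = [72/(s+14)] / [1 + 72/(s+14)] = 72/(s+14+72) = 72/(s+86). DC gain = 72/86 = 0.8372.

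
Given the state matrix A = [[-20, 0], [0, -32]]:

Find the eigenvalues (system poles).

For diagonal matrix, eigenvalues are diagonal entries: λ₁ = -20, λ₂ = -32.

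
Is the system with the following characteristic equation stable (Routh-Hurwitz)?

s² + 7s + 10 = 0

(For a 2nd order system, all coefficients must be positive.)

Coefficients: 1, 7, 10. All positive, so system is stable.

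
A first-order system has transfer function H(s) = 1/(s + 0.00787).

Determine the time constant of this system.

For H(s) = 1/(s + 1/τ), the pole is at -1/τ = -0.00787, so τ = 1/0.00787 = 127.1 s.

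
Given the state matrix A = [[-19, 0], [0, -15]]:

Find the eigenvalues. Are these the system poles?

For diagonal matrix, eigenvalues are diagonal entries: λ₁ = -19, λ₂ = -15. Eigenvalues of A = system poles.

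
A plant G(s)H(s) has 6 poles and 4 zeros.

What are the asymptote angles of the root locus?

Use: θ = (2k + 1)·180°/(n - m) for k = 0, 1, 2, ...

n - m = 6 - 4 = 2. Angles: θk = (2k + 1)·180°/2 = 90°, 270°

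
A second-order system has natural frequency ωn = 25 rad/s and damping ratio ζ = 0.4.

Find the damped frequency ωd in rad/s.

ωd = ωn√(1 - ζ²) = 25√(1 - 0.4²) = 22.91 rad/s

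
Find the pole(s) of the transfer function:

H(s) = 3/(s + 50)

Pole is where denominator = 0: s + 50 = 0, so s = -50.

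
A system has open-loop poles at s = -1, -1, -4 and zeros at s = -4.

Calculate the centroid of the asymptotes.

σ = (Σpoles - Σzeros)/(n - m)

σ = (Σpoles - Σzeros)/(n - m) = (-6 - (-4))/(3 - 1) = -2/2 = -1.0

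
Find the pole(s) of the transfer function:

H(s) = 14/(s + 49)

Pole is where denominator = 0: s + 49 = 0, so s = -49.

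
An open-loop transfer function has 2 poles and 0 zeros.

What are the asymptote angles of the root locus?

n - m = 2 - 0 = 2. Angles: θk = (2k + 1)·180°/2 = 90°, 270°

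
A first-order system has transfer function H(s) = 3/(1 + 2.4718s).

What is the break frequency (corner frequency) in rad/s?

Corner frequency = 1/τ = 1/2.4718 = 0.405 rad/s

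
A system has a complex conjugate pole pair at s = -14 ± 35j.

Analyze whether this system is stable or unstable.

Real part of poles is -14 (< 0, left half-plane). Stable.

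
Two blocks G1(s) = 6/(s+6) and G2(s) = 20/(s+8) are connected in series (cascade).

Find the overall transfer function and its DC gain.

Series: multiply transfer functions. G_eq = 6/(s+6) × 20/(s+8) = 120/((s+6)(s+8)). DC gain = 120/(6×8) = 2.5.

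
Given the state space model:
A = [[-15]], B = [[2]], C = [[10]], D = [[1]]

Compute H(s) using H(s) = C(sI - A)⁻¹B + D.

(sI - A)⁻¹ = 1/(s + 15). H(s) = 10×2/(s + 15) + 1 = (s + 35)/(s + 15).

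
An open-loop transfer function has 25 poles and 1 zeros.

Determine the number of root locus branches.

Root locus has n branches where n = number of poles = 25.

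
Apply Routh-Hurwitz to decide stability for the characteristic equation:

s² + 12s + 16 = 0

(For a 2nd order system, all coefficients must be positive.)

Coefficients: 1, 12, 16. All positive, so system is stable.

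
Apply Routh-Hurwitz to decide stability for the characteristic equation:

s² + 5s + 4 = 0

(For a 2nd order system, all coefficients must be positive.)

Coefficients: 1, 5, 4. All positive, so system is stable.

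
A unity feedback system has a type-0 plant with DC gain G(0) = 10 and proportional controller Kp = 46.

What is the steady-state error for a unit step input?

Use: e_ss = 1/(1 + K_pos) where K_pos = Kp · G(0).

K_pos = Kp · G(0) = 46 × 10 = 460. e_ss = 1/(1 + 460) = 0.0022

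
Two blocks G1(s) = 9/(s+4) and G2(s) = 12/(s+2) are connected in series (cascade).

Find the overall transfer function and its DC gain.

Series: multiply transfer functions. G_eq = 9/(s+4) × 12/(s+2) = 108/((s+4)(s+2)). DC gain = 108/(4×2) = 13.5.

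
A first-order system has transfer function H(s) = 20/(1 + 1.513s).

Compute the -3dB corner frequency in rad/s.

Corner frequency = 1/τ = 1/1.513 = 0.661 rad/s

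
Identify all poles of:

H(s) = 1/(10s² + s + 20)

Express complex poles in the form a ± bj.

Discriminant = 1² - 4×10×20 = 1 - 800 = -799 < 0, so the poles are a complex conjugate pair s = (-1 ± j√799)/(2×10). Real part = -1/(2×10) = -1/20 = -0.05; imaginary part = ±√799/(2×10) ≈ 1.4133. Poles: s = -0.05 ± 1.4133j.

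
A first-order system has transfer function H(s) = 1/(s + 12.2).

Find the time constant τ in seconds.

For H(s) = 1/(s + 1/τ), the pole is at -1/τ = -12.2, so τ = 1/12.2 = 0.0820 s.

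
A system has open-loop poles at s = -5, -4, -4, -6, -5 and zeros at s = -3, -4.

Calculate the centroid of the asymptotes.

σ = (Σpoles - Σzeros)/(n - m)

σ = (Σpoles - Σzeros)/(n - m) = (-24 - (-7))/(5 - 2) = -17/3 = -5.67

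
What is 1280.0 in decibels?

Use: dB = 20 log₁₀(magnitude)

dB = 20 log₁₀(1280.0) = 62.1 dB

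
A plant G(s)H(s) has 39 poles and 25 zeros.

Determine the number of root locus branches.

Root locus has n branches where n = number of poles = 39.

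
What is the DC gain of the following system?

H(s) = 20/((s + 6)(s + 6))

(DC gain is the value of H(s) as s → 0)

DC gain = H(0) = 20/(6 × 6) = 20/36 = 0.5556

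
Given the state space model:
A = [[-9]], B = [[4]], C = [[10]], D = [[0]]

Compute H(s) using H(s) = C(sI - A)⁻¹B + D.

(sI - A)⁻¹ = 1/(s + 9). H(s) = 10 × 4/(s + 9) + 0 = 40/(s + 9).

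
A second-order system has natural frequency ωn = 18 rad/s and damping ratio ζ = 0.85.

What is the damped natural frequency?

ωd = ωn√(1 - ζ²) = 18√(1 - 0.85²) = 9.48 rad/s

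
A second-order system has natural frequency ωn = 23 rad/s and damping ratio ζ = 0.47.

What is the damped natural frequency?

ωd = ωn√(1 - ζ²) = 23√(1 - 0.47²) = 20.3 rad/s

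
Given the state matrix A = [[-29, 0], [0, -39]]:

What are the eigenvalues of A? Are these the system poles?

For diagonal matrix, eigenvalues are diagonal entries: λ₁ = -29, λ₂ = -39. Eigenvalues of A = system poles.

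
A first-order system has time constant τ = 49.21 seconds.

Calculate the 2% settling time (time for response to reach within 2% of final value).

For first-order system, 2% settling time ≈ 4τ = 4 × 49.21 = 196.84 s.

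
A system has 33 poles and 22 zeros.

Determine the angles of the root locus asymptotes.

n - m = 33 - 22 = 11. Angles: θk = (2k + 1)·180°/11 = 16.36°, 49.09°, 81.82°, 114.55°, 147.27°, 180°, 212.73°, 245.45°, 278.18°, 310.91°, 343.64°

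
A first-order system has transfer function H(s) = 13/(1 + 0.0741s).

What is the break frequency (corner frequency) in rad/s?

Corner frequency = 1/τ = 1/0.0741 = 13.495 rad/s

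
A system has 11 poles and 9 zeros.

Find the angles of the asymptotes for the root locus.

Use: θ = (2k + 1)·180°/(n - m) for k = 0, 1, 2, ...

n - m = 11 - 9 = 2. Angles: θk = (2k + 1)·180°/2 = 90°, 270°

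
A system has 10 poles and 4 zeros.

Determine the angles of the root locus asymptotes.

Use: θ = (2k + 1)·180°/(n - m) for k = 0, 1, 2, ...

n - m = 10 - 4 = 6. Angles: θk = (2k + 1)·180°/6 = 30°, 90°, 150°, 210°, 270°, 330°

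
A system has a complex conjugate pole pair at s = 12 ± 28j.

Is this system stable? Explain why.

Real part of poles is 12 (> 0, right half-plane). Unstable.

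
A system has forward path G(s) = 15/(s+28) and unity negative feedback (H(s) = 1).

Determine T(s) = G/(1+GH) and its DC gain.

T(s) = G/(1+GH) = [15/(s+28)] / [1 + 15/(s+28)] = 15/(s+28+15) = 15/(s+43). DC gain = 15/43 = 0.3488.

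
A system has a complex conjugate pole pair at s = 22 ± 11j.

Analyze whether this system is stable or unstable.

Real part of poles is 22 (> 0, right half-plane). Unstable.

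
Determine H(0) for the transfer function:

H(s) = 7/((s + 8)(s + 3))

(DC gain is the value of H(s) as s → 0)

DC gain = H(0) = 7/(8 × 3) = 7/24 = 0.2917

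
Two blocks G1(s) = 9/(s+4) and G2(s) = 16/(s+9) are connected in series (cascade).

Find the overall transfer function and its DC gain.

Series: multiply transfer functions. G_eq = 9/(s+4) × 16/(s+9) = 144/((s+4)(s+9)). DC gain = 144/(4×9) = 4.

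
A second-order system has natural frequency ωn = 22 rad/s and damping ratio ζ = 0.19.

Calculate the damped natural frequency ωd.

ωd = ωn√(1 - ζ²) = 22√(1 - 0.19²) = 21.6 rad/s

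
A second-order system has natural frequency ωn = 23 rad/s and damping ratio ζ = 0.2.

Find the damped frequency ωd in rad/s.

ωd = ωn√(1 - ζ²) = 23√(1 - 0.2²) = 22.54 rad/s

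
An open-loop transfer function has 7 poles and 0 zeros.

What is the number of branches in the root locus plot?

Root locus has n branches where n = number of poles = 7.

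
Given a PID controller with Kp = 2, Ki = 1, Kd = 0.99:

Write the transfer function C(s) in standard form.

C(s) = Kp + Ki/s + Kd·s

Substituting values: C(s) = 2 + 1/s + 0.99s = (0.99s² + 2s + 1)/s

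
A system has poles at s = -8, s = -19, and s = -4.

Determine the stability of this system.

All poles are in the left half-plane. System is stable.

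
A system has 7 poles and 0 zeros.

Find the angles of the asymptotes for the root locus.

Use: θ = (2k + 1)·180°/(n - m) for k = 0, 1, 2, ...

n - m = 7 - 0 = 7. Angles: θk = (2k + 1)·180°/7 = 25.71°, 77.14°, 128.57°, 180°, 231.43°, 282.86°, 334.29°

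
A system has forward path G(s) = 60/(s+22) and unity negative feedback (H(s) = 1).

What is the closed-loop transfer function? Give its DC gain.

T(s) = G/(1+GH) = [60/(s+22)] / [1 + 60/(s+22)] = 60/(s+22+60) = 60/(s+82). DC gain = 60/82 = 0.7317.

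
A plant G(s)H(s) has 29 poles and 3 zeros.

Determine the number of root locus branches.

Root locus has n branches where n = number of poles = 29.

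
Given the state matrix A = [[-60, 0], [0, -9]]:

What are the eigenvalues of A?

For diagonal matrix, eigenvalues are diagonal entries: λ₁ = -60, λ₂ = -9.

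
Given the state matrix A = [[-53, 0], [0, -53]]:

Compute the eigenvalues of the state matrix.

For diagonal matrix, eigenvalues are diagonal entries: λ₁ = -53, λ₂ = -53.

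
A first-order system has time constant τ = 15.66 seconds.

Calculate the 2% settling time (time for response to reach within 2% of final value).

For first-order system, 2% settling time ≈ 4τ = 4 × 15.66 = 62.64 s.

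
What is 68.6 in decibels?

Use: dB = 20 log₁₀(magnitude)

dB = 20 log₁₀(68.6) = 36.7 dB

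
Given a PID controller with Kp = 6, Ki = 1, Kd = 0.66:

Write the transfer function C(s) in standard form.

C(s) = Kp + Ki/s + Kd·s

Substituting values: C(s) = 6 + 1/s + 0.66s = (0.66s² + 6s + 1)/s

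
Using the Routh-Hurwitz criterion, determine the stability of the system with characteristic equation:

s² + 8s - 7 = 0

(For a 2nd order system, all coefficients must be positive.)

Coefficients: 1, 8, -7. c=-7 not positive, so system is unstable.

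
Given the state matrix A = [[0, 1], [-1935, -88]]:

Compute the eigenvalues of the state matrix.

det(A - λI) = λ² - (-88)λ + 1935 = (λ - (-45))(λ - (-43)). Eigenvalues: -45, -43.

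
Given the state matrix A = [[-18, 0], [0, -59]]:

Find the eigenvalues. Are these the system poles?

For diagonal matrix, eigenvalues are diagonal entries: λ₁ = -18, λ₂ = -59. Eigenvalues of A = system poles.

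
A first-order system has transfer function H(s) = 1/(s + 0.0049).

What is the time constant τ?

For H(s) = 1/(s + 1/τ), the pole is at -1/τ = -0.0049, so τ = 1/0.0049 = 204.1 s.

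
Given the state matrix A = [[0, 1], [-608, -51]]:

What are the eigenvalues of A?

det(A - λI) = λ² - (-51)λ + 608 = (λ - (-32))(λ - (-19)). Eigenvalues: -32, -19.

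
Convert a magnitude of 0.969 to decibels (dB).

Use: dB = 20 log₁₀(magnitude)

dB = 20 log₁₀(0.969) = -0.3 dB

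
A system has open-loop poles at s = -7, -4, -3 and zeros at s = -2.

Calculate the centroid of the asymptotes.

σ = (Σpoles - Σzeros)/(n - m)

σ = (Σpoles - Σzeros)/(n - m) = (-14 - (-2))/(3 - 1) = -12/2 = -6.0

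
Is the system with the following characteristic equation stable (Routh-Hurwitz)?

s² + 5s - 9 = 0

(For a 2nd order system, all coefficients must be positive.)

Coefficients: 1, 5, -9. c=-9 not positive, so system is unstable.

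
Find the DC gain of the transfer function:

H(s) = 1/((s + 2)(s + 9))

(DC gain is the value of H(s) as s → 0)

DC gain = H(0) = 1/(2 × 9) = 1/18 = 0.0556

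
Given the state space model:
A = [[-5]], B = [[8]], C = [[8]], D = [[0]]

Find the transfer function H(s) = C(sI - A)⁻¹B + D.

(sI - A)⁻¹ = 1/(s + 5). H(s) = 8 × 8/(s + 5) + 0 = 64/(s + 5).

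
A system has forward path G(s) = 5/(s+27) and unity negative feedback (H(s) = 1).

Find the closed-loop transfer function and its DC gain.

T(s) = G/(1+GH) = [5/(s+27)] / [1 + 5/(s+27)] = 5/(s+27+5) = 5/(s+32). DC gain = 5/32 = 0.15625.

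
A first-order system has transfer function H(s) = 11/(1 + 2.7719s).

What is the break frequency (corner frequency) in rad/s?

Corner frequency = 1/τ = 1/2.7719 = 0.361 rad/s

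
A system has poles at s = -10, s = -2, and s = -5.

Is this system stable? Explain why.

All poles are in the left half-plane. System is stable.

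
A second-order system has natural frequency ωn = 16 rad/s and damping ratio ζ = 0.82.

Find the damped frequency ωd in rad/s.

ωd = ωn√(1 - ζ²) = 16√(1 - 0.82²) = 9.16 rad/s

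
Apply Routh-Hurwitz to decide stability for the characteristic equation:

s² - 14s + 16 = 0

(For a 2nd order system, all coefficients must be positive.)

Coefficients: 1, -14, 16. b=-14 not positive, so system is unstable.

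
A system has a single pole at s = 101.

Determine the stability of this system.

Pole at s = 101 is in the right half-plane. Unstable.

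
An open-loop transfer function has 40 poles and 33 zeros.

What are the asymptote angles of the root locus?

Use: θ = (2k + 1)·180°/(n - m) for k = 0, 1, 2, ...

n - m = 40 - 33 = 7. Angles: θk = (2k + 1)·180°/7 = 25.71°, 77.14°, 128.57°, 180°, 231.43°, 282.86°, 334.29°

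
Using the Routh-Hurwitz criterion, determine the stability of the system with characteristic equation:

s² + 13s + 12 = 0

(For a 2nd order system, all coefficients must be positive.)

Coefficients: 1, 13, 12. All positive, so system is stable.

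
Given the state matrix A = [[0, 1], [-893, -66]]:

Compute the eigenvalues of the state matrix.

det(A - λI) = λ² - (-66)λ + 893 = (λ - (-19))(λ - (-47)). Eigenvalues: -19, -47.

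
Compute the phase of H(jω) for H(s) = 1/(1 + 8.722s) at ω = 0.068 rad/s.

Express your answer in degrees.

Phase = -arctan(ωτ) = -arctan(0.068 × 8.722) = -30.7°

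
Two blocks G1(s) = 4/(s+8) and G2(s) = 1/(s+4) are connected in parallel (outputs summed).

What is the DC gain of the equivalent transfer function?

Parallel: G_eq = G1 + G2. DC gain = G1(0) + G2(0) = 4/8 + 1/4 = 0.5 + 0.25 = 0.75.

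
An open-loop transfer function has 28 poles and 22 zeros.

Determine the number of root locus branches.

Root locus has n branches where n = number of poles = 28.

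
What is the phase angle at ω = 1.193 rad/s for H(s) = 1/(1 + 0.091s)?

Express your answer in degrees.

Phase = -arctan(ωτ) = -arctan(1.193 × 0.091) = -6.2°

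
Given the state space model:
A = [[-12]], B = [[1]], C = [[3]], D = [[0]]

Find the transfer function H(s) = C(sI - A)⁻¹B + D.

(sI - A)⁻¹ = 1/(s + 12). H(s) = 3 × 1/(s + 12) + 0 = 3/(s + 12).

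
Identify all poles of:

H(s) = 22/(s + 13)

Pole is where denominator = 0: s + 13 = 0, so s = -13.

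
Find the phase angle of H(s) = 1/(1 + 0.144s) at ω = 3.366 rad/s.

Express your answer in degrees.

Phase = -arctan(ωτ) = -arctan(3.366 × 0.144) = -25.9°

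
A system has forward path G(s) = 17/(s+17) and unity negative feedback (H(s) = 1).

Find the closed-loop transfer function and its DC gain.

T(s) = G/(1+GH) = [17/(s+17)] / [1 + 17/(s+17)] = 17/(s+17+17) = 17/(s+34). DC gain = 17/34 = 0.5.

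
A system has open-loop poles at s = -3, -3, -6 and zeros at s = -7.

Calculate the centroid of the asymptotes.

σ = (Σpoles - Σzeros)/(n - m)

σ = (Σpoles - Σzeros)/(n - m) = (-12 - (-7))/(3 - 1) = -5/2 = -2.5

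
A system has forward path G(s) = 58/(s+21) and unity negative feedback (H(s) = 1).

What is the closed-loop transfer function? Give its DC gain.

T(s) = G/(1+GH) = [58/(s+21)] / [1 + 58/(s+21)] = 58/(s+21+58) = 58/(s+79). DC gain = 58/79 = 0.7342.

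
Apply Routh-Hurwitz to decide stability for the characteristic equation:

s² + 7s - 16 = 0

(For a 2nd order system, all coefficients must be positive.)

Coefficients: 1, 7, -16. c=-16 not positive, so system is unstable.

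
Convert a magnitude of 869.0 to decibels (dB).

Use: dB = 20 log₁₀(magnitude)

dB = 20 log₁₀(869.0) = 58.8 dB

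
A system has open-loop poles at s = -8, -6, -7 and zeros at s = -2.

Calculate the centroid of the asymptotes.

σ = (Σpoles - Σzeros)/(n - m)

σ = (Σpoles - Σzeros)/(n - m) = (-21 - (-2))/(3 - 1) = -19/2 = -9.5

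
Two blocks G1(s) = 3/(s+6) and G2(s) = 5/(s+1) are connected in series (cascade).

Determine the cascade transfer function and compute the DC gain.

Series: multiply transfer functions. G_eq = 3/(s+6) × 5/(s+1) = 15/((s+6)(s+1)). DC gain = 15/(6×1) = 2.5.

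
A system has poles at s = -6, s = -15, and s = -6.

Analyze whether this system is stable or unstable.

All poles are in the left half-plane. System is stable.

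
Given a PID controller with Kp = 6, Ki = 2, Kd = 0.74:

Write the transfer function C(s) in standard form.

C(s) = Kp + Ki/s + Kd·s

Substituting values: C(s) = 6 + 2/s + 0.74s = (0.74s² + 6s + 2)/s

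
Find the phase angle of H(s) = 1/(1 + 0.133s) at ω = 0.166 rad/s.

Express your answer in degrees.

Phase = -arctan(ωτ) = -arctan(0.166 × 0.133) = -1.3°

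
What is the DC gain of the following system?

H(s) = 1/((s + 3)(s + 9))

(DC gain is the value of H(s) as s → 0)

DC gain = H(0) = 1/(3 × 9) = 1/27 = 0.0370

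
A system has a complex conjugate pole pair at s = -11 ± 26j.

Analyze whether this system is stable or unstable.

Real part of poles is -11 (< 0, left half-plane). Stable.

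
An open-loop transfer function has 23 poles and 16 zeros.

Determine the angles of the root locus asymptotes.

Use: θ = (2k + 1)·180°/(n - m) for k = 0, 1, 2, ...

n - m = 23 - 16 = 7. Angles: θk = (2k + 1)·180°/7 = 25.71°, 77.14°, 128.57°, 180°, 231.43°, 282.86°, 334.29°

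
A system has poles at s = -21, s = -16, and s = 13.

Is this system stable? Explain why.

Pole(s) at s = 13 are not in the left half-plane. System is unstable.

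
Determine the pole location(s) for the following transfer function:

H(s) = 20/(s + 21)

Pole is where denominator = 0: s + 21 = 0, so s = -21.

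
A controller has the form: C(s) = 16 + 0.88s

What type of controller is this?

This is a Proportional-Derivative (PD) controller.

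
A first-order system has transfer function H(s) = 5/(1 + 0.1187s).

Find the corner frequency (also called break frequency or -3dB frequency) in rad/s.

Corner frequency = 1/τ = 1/0.1187 = 8.425 rad/s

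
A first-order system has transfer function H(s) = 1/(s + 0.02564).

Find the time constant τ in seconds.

For H(s) = 1/(s + 1/τ), the pole is at -1/τ = -0.02564, so τ = 1/0.02564 = 39 s.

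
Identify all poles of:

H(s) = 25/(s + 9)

Pole is where denominator = 0: s + 9 = 0, so s = -9.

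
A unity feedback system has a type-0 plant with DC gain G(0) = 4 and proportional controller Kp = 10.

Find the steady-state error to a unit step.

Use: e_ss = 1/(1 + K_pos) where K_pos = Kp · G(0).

K_pos = Kp · G(0) = 10 × 4 = 40. e_ss = 1/(1 + 40) = 0.0244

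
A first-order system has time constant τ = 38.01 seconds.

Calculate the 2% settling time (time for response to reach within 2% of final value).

For first-order system, 2% settling time ≈ 4τ = 4 × 38.01 = 152.04 s.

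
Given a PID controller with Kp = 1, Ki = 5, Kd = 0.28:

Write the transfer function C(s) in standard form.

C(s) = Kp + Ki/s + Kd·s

Substituting values: C(s) = 1 + 5/s + 0.28s = (0.28s² + s + 5)/s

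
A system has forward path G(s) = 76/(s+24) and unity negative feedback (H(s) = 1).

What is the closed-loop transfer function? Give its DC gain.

T(s) = G/(1+GH) = [76/(s+24)] / [1 + 76/(s+24)] = 76/(s+24+76) = 76/(s+100). DC gain = 76/100 = 0.76.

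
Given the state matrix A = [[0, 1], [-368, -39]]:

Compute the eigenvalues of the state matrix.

det(A - λI) = λ² - (-39)λ + 368 = (λ - (-16))(λ - (-23)). Eigenvalues: -16, -23.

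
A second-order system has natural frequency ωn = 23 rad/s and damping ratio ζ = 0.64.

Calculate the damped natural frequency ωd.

ωd = ωn√(1 - ζ²) = 23√(1 - 0.64²) = 17.67 rad/s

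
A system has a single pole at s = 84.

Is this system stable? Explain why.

Pole at s = 84 is in the right half-plane. Unstable.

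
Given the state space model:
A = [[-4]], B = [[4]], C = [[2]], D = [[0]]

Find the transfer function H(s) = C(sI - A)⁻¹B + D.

(sI - A)⁻¹ = 1/(s + 4). H(s) = 2 × 4/(s + 4) + 0 = 8/(s + 4).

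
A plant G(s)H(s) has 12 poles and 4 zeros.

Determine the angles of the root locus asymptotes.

n - m = 12 - 4 = 8. Angles: θk = (2k + 1)·180°/8 = 22.5°, 67.5°, 112.5°, 157.5°, 202.5°, 247.5°, 292.5°, 337.5°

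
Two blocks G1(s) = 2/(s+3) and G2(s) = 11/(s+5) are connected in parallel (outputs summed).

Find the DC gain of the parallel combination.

Parallel: G_eq = G1 + G2. DC gain = G1(0) + G2(0) = 2/3 + 11/5 = 0.6667 + 2.2 = 2.8667.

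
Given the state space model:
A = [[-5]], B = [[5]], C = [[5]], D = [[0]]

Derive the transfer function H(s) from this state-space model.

(sI - A)⁻¹ = 1/(s + 5). H(s) = 5 × 5/(s + 5) + 0 = 25/(s + 5).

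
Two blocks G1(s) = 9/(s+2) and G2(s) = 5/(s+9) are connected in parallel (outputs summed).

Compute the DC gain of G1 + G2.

Parallel: G_eq = G1 + G2. DC gain = G1(0) + G2(0) = 9/2 + 5/9 = 4.5 + 0.5556 = 5.0556.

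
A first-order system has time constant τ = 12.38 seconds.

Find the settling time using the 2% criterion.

For first-order system, 2% settling time ≈ 4τ = 4 × 12.38 = 49.52 s.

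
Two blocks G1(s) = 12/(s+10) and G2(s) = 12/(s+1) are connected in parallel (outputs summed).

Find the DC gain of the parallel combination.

Parallel: G_eq = G1 + G2. DC gain = G1(0) + G2(0) = 12/10 + 12/1 = 1.2 + 12 = 13.2.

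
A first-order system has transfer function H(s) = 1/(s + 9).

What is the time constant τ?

For H(s) = 1/(s + 1/τ), the pole is at -1/τ = -9, so τ = 1/9 = 0.1111 s.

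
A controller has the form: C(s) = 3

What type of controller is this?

This is a Proportional (P) controller.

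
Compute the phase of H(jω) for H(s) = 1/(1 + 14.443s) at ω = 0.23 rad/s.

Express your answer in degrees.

Phase = -arctan(ωτ) = -arctan(0.23 × 14.443) = -73.2°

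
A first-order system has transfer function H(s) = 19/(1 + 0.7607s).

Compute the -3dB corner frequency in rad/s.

Corner frequency = 1/τ = 1/0.7607 = 1.315 rad/s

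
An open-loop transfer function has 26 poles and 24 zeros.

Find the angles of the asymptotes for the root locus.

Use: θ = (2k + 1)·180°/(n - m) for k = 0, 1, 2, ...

n - m = 26 - 24 = 2. Angles: θk = (2k + 1)·180°/2 = 90°, 270°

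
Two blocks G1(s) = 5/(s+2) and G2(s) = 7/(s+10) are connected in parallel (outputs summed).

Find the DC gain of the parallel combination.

Parallel: G_eq = G1 + G2. DC gain = G1(0) + G2(0) = 5/2 + 7/10 = 2.5 + 0.7 = 3.2.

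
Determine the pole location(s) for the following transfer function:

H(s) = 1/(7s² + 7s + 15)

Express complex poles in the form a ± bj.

Discriminant = 7² - 4×7×15 = 49 - 420 = -371 < 0, so the poles are a complex conjugate pair s = (-7 ± j√371)/(2×7). Real part = -7/(2×7) = -7/14 = -0.5; imaginary part = ±√371/(2×7) ≈ 1.3758. Poles: s = -0.5 ± 1.3758j.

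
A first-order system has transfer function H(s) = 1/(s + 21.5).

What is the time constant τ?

For H(s) = 1/(s + 1/τ), the pole is at -1/τ = -21.5, so τ = 1/21.5 = 0.0465 s.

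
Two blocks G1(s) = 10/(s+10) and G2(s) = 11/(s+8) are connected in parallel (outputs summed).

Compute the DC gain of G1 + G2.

Parallel: G_eq = G1 + G2. DC gain = G1(0) + G2(0) = 10/10 + 11/8 = 1 + 1.375 = 2.375.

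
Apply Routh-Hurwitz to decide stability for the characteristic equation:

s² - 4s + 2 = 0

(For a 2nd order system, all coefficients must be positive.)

Coefficients: 1, -4, 2. b=-4 not positive, so system is unstable.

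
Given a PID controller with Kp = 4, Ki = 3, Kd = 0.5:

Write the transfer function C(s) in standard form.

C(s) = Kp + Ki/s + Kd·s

Substituting values: C(s) = 4 + 3/s + 0.5s = (0.5s² + 4s + 3)/s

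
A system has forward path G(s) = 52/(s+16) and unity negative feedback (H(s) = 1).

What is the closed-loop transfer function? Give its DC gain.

T(s) = G/(1+GH) = [52/(s+16)] / [1 + 52/(s+16)] = 52/(s+16+52) = 52/(s+68). DC gain = 52/68 = 0.7647.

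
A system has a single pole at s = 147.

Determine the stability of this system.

Pole at s = 147 is in the right half-plane. Unstable.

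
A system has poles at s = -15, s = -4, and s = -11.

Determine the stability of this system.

All poles are in the left half-plane. System is stable.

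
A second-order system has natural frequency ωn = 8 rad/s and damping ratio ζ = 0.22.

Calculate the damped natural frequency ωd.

ωd = ωn√(1 - ζ²) = 8√(1 - 0.22²) = 7.8 rad/s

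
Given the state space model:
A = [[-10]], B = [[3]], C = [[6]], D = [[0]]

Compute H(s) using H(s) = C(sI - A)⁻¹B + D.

(sI - A)⁻¹ = 1/(s + 10). H(s) = 6 × 3/(s + 10) + 0 = 18/(s + 10).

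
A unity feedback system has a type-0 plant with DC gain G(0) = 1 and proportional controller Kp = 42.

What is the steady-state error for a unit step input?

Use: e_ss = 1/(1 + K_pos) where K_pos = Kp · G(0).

K_pos = Kp · G(0) = 42 × 1 = 42. e_ss = 1/(1 + 42) = 0.0233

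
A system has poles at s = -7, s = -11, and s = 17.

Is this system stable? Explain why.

Pole(s) at s = 17 are not in the left half-plane. System is unstable.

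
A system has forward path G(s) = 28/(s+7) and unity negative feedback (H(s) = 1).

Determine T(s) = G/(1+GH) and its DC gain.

T(s) = G/(1+GH) = [28/(s+7)] / [1 + 28/(s+7)] = 28/(s+7+28) = 28/(s+35). DC gain = 28/35 = 0.8.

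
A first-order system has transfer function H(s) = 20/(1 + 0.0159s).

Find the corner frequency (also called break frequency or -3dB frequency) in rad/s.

Corner frequency = 1/τ = 1/0.0159 = 62.893 rad/s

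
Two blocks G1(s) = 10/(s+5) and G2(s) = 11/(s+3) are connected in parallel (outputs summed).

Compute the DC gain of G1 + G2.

Parallel: G_eq = G1 + G2. DC gain = G1(0) + G2(0) = 10/5 + 11/3 = 2 + 3.6667 = 5.6667.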